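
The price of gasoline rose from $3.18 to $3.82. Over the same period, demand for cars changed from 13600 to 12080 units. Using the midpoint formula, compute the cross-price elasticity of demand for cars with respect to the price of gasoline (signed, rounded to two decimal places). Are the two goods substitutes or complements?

-0.65; complements

%ΔQ_{cars} = (12080 − 13600)/avg = -1520/12840 = -0.118380…
%ΔP_{gasoline} = (3.82 − 3.18)/avg = 0.64/3.5 = 0.182857…
E_cross = (-1520/12840) / (0.64/3.5) = -0.6473…
E_cross < 0 ⇒ the goods are complements.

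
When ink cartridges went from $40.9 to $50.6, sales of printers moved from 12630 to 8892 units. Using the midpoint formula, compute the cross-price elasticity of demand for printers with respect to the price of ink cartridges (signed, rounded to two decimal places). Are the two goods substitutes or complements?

-1.64; complements

%ΔQ_{printers} = (8892 − 12630)/avg = -3738/10761 = -0.347365…
%ΔP_{ink cartridges} = (50.6 − 40.9)/avg = 9.7/45.75 = 0.212021…
E_cross = (-3738/10761) / (9.7/45.75) = -1.6383…
E_cross < 0 ⇒ the goods are complements.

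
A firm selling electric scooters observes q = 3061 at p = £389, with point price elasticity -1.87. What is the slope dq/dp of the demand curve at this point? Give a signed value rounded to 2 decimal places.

Ed = (dq/dp)·(p/q) ⇒ dq/dp = Ed·q/p = (-1.87)·3061/389 = -14.7148…

-14.71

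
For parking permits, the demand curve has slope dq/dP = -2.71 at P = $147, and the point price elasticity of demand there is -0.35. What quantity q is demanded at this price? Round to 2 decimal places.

1138.20

Ed = (dq/dP)·(P/q) ⇒ q = (dq/dP)·P/Ed = (-2.71)·147/(-0.35) = 1138.2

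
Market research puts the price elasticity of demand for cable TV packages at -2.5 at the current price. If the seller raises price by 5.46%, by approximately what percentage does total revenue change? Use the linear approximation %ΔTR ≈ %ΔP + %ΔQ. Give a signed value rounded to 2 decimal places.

%ΔQ ≈ Ed × %ΔP = (-2.5) × (+5.46%) = -13.6500%
%ΔTR ≈ %ΔP + %ΔQ = (+5.46%) + (-13.6500%) = -8.1900%

-8.19%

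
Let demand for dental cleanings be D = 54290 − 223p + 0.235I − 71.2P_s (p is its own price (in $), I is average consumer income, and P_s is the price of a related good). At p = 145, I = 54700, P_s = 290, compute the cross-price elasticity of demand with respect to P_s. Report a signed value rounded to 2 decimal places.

At the given values, D = 54290 − 223(145) + 0.235(54700) − 71.2(290) = 14161.5.
∂D/∂P_s = -71.2.
E = (-71.2) × (290/14161.5) = -1.4580…

-1.46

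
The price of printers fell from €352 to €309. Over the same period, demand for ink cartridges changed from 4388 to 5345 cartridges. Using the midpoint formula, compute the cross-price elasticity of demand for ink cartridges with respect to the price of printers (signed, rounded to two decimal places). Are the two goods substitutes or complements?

-1.51; complements

%ΔQ_{ink cartridges} = (5345 − 4388)/avg = 957/4866.5 = 0.196650…
%ΔP_{printers} = (309 − 352)/avg = -43/330.5 = -0.130105…
E_cross = (957/4866.5) / (-43/330.5) = -1.5114…
E_cross < 0 ⇒ the goods are complements.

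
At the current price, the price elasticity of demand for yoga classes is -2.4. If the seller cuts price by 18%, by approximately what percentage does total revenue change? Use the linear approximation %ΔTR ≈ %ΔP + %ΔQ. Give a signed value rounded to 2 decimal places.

%ΔQ ≈ Ed × %ΔP = (-2.4) × (-18%) = +43.2000%
%ΔTR ≈ %ΔP + %ΔQ = (-18%) + (+43.2000%) = +25.2000%

+25.20%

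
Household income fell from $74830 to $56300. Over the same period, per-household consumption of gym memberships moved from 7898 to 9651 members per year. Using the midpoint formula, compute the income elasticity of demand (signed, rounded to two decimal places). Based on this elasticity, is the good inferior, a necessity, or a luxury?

-0.71; inferior

%ΔQ = (9651 − 7898)/[( 7898 + 9651)/2] = 1753/8774.5 = 0.199783…
%ΔIncome = (56300 − 74830)/[( 74830 + 56300)/2] = -18530/65565 = -0.282620…
E_income = (1753/8774.5) / (-18530/65565) = -0.7068…
E_income < 0 ⇒ inferior good.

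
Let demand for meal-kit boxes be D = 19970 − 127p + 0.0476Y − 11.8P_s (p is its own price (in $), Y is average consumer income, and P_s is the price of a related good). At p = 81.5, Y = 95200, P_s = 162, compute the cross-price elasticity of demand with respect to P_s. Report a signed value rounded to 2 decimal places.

At the given values, D = 19970 − 127(81.5) + 0.0476(95200) − 11.8(162) = 12239.42.
∂D/∂P_s = -11.8.
E = (-11.8) × (162/12239.42) = -0.1561…

-0.16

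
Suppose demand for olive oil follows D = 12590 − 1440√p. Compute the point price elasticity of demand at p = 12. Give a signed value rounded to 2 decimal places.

dD/dp = −1440/(2√p) = -207.846. At p = 12, D = 7601.69.
Ed = (dD/dp)·(p/D) = (-207.846) × (12/7601.69) = -0.3281…

-0.33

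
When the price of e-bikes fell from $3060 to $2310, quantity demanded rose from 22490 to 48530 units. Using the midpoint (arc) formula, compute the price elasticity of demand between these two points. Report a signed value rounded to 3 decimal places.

%ΔQ = (48530 − 22490) / [(22490 + 48530)/2] = 26040/35510 = 0.733314…
%ΔP = (2310 − 3060) / [(3060 + 2310)/2] = -750/2685 = -0.279329…
Arc Ed = %ΔQ / %ΔP = (26040/35510) / (-750/2685) = -2.62526…

-2.625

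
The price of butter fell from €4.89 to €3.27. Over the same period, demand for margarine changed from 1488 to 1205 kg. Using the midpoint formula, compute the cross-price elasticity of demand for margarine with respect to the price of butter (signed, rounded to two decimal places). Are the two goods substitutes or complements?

%ΔQ_{margarine} = (1205 − 1488)/avg = -283/1346.5 = -0.210174…
%ΔP_{butter} = (3.27 − 4.89)/avg = -1.62/4.08 = -0.397058…
E_cross = (-283/1346.5) / (-1.62/4.08) = 0.5293…
E_cross > 0 ⇒ the goods are substitutes.

0.53; substitutes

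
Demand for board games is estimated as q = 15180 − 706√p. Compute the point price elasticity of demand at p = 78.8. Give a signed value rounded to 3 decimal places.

-0.352

dq/dp = −706/(2√p) = -39.766. At p = 78.8, q = 8912.88.
Ed = (dq/dp)·(p/q) = (-39.766) × (78.8/8912.88) = -0.35157…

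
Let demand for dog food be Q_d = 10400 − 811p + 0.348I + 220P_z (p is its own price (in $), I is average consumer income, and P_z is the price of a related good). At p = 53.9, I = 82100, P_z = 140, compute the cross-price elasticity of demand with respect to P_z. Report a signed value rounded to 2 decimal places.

At the given values, Q_d = 10400 − 811(53.9) + 0.348(82100) + 220(140) = 26057.9.
∂Q_d/∂P_z = 220.
E = (220) × (140/26057.9) = 1.1819…

1.18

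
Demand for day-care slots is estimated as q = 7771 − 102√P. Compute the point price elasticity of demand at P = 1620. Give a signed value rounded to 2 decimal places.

dq/dP = −102/(2√P) = -1.26711. At P = 1620, q = 3665.58.
Ed = (dq/dP)·(P/q) = (-1.26711) × (1620/3665.58) = -0.5599…

-0.56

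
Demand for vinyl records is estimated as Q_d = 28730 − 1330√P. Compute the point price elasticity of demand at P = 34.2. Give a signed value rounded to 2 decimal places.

dQ_d/dP = −1330/(2√P) = -113.713. At P = 34.2, Q_d = 20952.1.
Ed = (dQ_d/dP)·(P/Q_d) = (-113.713) × (34.2/20952.1) = -0.1856…

-0.19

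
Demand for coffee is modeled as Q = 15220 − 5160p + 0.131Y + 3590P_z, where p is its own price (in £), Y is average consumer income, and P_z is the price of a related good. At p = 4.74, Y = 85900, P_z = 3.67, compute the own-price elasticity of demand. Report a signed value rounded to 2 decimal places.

-1.61

At the given values, Q = 15220 − 5160(4.74) + 0.131(85900) + 3590(3.67) = 15189.8.
∂Q/∂p = −5160.
E = (-5160) × (4.74/15189.8) = -1.6101…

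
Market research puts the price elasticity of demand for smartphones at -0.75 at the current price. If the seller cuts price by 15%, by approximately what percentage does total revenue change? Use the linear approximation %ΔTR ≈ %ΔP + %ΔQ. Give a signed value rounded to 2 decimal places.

-3.75%

%ΔQ ≈ Ed × %ΔP = (-0.75) × (-15%) = +11.2500%
%ΔTR ≈ %ΔP + %ΔQ = (-15%) + (+11.2500%) = -3.7500%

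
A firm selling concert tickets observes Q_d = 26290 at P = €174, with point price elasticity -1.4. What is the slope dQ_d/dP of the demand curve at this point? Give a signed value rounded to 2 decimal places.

-211.53

Ed = (dQ_d/dP)·(P/Q_d) ⇒ dQ_d/dP = Ed·Q_d/P = (-1.4)·26290/174 = -211.5287…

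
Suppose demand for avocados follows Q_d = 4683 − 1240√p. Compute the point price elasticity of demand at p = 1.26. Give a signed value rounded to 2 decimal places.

dQ_d/dp = −1240/(2√p) = -552.34. At p = 1.26, Q_d = 3291.1.
Ed = (dQ_d/dp)·(p/Q_d) = (-552.34) × (1.26/3291.1) = -0.2114…

-0.21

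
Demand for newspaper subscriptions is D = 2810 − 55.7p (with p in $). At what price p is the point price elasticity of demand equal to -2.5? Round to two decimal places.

Ed = −55.7p/(2810 − 55.7p). Set this equal to -2.5:
55.7p = 2.5·(2810 − 55.7p) ⇒ 55.7p(1 + 2.5) = 2.5·2810
p = 2.5·2810 / (55.7·3.5) = 36.0348…

36.03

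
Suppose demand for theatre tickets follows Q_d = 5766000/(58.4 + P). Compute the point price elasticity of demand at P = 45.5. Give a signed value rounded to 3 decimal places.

dQ_d/dP = −5766000/(58.4 + P)² = -534.126. At P = 45.5, Q_d = 55495.7.
Ed = (dQ_d/dP)·(P/Q_d) = (-534.126) × (45.5/55495.7) = -0.43792…

-0.438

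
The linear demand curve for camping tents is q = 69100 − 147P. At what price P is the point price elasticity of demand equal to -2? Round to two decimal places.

313.38

Ed = −147P/(69100 − 147P). Set this equal to -2:
147P = 2·(69100 − 147P) ⇒ 147P(1 + 2) = 2·69100
P = 2·69100 / (147·3) = 313.3786…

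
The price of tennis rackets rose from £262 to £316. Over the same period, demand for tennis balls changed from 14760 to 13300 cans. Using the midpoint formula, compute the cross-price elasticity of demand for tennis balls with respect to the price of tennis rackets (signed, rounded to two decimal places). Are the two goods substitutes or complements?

-0.56; complements

%ΔQ_{tennis balls} = (13300 − 14760)/avg = -1460/14030 = -0.104062…
%ΔP_{tennis rackets} = (316 − 262)/avg = 54/289 = 0.186851…
E_cross = (-1460/14030) / (54/289) = -0.5569…
E_cross < 0 ⇒ the goods are complements.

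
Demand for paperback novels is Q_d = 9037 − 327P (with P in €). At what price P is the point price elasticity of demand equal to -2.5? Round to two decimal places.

Ed = −327P/(9037 − 327P). Set this equal to -2.5:
327P = 2.5·(9037 − 327P) ⇒ 327P(1 + 2.5) = 2.5·9037
P = 2.5·9037 / (327·3.5) = 19.7400…

19.74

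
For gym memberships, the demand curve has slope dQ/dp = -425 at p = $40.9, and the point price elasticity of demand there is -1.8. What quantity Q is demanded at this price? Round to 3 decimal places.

Ed = (dQ/dp)·(p/Q) ⇒ Q = (dQ/dp)·p/Ed = (-425)·40.9/(-1.8) = 9656.94444…

9656.944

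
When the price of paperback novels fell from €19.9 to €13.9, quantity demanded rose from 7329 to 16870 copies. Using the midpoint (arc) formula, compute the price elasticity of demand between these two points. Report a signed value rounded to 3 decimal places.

-2.221

%ΔQ = (16870 − 7329) / [(7329 + 16870)/2] = 9541/12099.5 = 0.788544…
%ΔP = (13.9 − 19.9) / [(19.9 + 13.9)/2] = -6/16.9 = -0.355029…
Arc Ed = %ΔQ / %ΔP = (9541/12099.5) / (-6/16.9) = -2.22106…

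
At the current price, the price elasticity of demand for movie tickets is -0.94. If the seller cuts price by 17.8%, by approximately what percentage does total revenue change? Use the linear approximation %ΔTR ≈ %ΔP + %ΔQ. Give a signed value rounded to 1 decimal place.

-1.1%

%ΔQ ≈ Ed × %ΔP = (-0.94) × (-17.8%) = +16.7320%
%ΔTR ≈ %ΔP + %ΔQ = (-17.8%) + (+16.7320%) = -1.0680%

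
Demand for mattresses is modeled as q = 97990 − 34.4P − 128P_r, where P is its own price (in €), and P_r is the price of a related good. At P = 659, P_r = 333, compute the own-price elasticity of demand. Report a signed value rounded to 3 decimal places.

-0.693

At the given values, q = 97990 − 34.4(659) − 128(333) = 32696.4.
∂q/∂P = −34.4.
E = (-34.4) × (659/32696.4) = -0.69333…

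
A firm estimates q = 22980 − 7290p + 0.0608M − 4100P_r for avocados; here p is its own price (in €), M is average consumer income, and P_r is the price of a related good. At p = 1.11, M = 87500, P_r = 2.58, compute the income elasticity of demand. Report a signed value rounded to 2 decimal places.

0.55

At the given values, q = 22980 − 7290(1.11) + 0.0608(87500) − 4100(2.58) = 9630.1.
∂q/∂M = 0.0608.
E = (0.0608) × (87500/9630.1) = 0.5524…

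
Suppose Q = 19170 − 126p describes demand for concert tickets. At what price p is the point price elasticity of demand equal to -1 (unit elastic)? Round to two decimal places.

76.07

Ed = −126p/(19170 − 126p). Set this equal to -1:
126p = 1·(19170 − 126p) ⇒ 126p(1 + 1) = 1·19170
p = 1·19170 / (126·2) = 76.0714…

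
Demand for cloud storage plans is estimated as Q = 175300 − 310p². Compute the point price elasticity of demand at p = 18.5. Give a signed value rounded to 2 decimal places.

-3.07

dQ/dp = −2·310·p = -11470. At p = 18.5, Q = 69202.5.
Ed = (dQ/dp)·(p/Q) = (-11470) × (18.5/69202.5) = -3.0662…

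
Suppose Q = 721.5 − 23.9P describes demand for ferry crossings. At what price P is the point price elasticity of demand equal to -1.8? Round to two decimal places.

Ed = −23.9P/(721.5 − 23.9P). Set this equal to -1.8:
23.9P = 1.8·(721.5 − 23.9P) ⇒ 23.9P(1 + 1.8) = 1.8·721.5
P = 1.8·721.5 / (23.9·2.8) = 19.4067…

19.41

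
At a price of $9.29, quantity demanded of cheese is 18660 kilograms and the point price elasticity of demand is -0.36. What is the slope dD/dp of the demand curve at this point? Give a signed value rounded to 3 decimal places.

Ed = (dD/dp)·(p/D) ⇒ dD/dp = Ed·D/p = (-0.36)·18660/9.29 = -723.10010…

-723.100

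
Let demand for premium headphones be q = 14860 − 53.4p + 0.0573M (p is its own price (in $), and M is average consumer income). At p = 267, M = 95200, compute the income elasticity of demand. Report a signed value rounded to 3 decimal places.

At the given values, q = 14860 − 53.4(267) + 0.0573(95200) = 6057.16.
∂q/∂M = 0.0573.
E = (0.0573) × (95200/6057.16) = 0.90058…

0.901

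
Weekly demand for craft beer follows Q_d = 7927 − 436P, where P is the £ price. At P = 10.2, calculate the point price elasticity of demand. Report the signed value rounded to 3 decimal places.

-1.278

dQ_d/dP = −436. At P = 10.2, Q_d = 7927 − 436(10.2) = 3479.8.
Ed = (dQ_d/dP)·(P/Q_d) = −436 × (10.2/3479.8) = -1.27800…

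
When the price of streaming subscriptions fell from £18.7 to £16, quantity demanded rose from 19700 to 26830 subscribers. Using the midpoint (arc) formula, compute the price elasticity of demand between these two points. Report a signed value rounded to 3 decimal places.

%ΔQ = (26830 − 19700) / [(19700 + 26830)/2] = 7130/23265 = 0.306468…
%ΔP = (16 − 18.7) / [(18.7 + 16)/2] = -2.7/17.35 = -0.155619…
Arc Ed = %ΔQ / %ΔP = (7130/23265) / (-2.7/17.35) = -1.96934…

-1.969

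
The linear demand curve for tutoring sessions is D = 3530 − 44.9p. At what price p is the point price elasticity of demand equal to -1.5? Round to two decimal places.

Ed = −44.9p/(3530 − 44.9p). Set this equal to -1.5:
44.9p = 1.5·(3530 − 44.9p) ⇒ 44.9p(1 + 1.5) = 1.5·3530
p = 1.5·3530 / (44.9·2.5) = 47.1714…

47.17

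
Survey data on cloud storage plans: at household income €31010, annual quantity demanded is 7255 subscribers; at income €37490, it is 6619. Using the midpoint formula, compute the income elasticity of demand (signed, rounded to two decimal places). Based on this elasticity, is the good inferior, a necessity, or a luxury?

-0.48; inferior

%ΔQ = (6619 − 7255)/[( 7255 + 6619)/2] = -636/6937 = -0.091682…
%ΔIncome = (37490 − 31010)/[( 31010 + 37490)/2] = 6480/34250 = 0.189197…
E_income = (-636/6937) / (6480/34250) = -0.4845…
E_income < 0 ⇒ inferior good.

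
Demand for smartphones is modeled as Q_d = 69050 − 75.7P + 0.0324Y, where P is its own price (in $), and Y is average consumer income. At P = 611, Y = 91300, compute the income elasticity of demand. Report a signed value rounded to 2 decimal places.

0.11

At the given values, Q_d = 69050 − 75.7(611) + 0.0324(91300) = 25755.42.
∂Q_d/∂Y = 0.0324.
E = (0.0324) × (91300/25755.42) = 0.1148…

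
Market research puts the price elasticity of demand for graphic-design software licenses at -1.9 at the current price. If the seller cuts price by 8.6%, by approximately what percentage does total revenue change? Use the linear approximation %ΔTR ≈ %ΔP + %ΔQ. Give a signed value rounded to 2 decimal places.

+7.74%

%ΔQ ≈ Ed × %ΔP = (-1.9) × (-8.6%) = +16.3400%
%ΔTR ≈ %ΔP + %ΔQ = (-8.6%) + (+16.3400%) = +7.7400%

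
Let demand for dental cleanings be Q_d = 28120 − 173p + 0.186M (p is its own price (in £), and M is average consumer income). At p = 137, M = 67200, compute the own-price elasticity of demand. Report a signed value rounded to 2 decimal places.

At the given values, Q_d = 28120 − 173(137) + 0.186(67200) = 16918.2.
∂Q_d/∂p = −173.
E = (-173) × (137/16918.2) = -1.4009…

-1.40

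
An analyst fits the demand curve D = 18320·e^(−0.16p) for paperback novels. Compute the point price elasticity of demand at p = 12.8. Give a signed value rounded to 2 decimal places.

dD/dp = −0.16·D = -378.103. At p = 12.8, D = 2363.15.
Ed = (dD/dp)·(p/D) = (-378.103) × (12.8/2363.15) = -2.048

-2.05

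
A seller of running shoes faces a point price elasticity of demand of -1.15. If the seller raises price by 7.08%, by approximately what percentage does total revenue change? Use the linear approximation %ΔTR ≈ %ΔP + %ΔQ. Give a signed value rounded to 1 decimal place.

-1.1%

%ΔQ ≈ Ed × %ΔP = (-1.15) × (+7.08%) = -8.1420%
%ΔTR ≈ %ΔP + %ΔQ = (+7.08%) + (-8.1420%) = -1.0620%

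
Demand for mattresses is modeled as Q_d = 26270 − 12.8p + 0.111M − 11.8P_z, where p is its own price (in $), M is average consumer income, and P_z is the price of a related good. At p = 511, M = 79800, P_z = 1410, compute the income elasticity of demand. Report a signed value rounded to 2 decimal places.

0.74

At the given values, Q_d = 26270 − 12.8(511) + 0.111(79800) − 11.8(1410) = 11949.
∂Q_d/∂M = 0.111.
E = (0.111) × (79800/11949) = 0.7413…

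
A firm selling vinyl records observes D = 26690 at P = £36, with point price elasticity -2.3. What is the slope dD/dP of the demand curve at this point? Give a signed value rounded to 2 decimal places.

Ed = (dD/dP)·(P/D) ⇒ dD/dP = Ed·D/P = (-2.3)·26690/36 = -1705.1944…

-1705.19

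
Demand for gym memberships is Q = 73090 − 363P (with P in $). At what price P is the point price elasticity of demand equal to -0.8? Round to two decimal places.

89.49

Ed = −363P/(73090 − 363P). Set this equal to -0.8:
363P = 0.8·(73090 − 363P) ⇒ 363P(1 + 0.8) = 0.8·73090
P = 0.8·73090 / (363·1.8) = 89.4888…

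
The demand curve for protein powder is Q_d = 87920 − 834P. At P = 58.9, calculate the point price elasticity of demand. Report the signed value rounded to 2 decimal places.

-1.27

dQ_d/dP = −834. At P = 58.9, Q_d = 87920 − 834(58.9) = 38797.4.
Ed = (dQ_d/dP)·(P/Q_d) = −834 × (58.9/38797.4) = -1.2661…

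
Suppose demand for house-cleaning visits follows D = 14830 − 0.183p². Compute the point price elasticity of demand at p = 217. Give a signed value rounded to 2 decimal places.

-2.77

dD/dp = −2·0.183·p = -79.422. At p = 217, D = 6212.713.
Ed = (dD/dp)·(p/D) = (-79.422) × (217/6212.713) = -2.7740…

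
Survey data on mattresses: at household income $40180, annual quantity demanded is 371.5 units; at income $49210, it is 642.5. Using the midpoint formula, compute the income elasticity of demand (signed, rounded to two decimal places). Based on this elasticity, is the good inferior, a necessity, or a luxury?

%ΔQ = (642.5 − 371.5)/[( 371.5 + 642.5)/2] = 271/507 = 0.534516…
%ΔIncome = (49210 − 40180)/[( 40180 + 49210)/2] = 9030/44695 = 0.202036…
E_income = (271/507) / (9030/44695) = 2.6456…
E_income > 1 ⇒ normal good, luxury.

2.65; luxury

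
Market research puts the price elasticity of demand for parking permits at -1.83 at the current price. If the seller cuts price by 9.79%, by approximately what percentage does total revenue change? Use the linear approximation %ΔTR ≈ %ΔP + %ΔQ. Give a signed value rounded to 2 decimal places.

%ΔQ ≈ Ed × %ΔP = (-1.83) × (-9.79%) = +17.9157%
%ΔTR ≈ %ΔP + %ΔQ = (-9.79%) + (+17.9157%) = +8.1257%

+8.13%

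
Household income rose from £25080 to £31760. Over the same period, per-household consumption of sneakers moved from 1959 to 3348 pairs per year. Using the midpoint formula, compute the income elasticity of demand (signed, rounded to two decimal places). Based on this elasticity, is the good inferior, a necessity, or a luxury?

2.23; luxury

%ΔQ = (3348 − 1959)/[( 1959 + 3348)/2] = 1389/2653.5 = 0.523459…
%ΔIncome = (31760 − 25080)/[( 25080 + 31760)/2] = 6680/28420 = 0.235045…
E_income = (1389/2653.5) / (6680/28420) = 2.2270…
E_income > 1 ⇒ normal good, luxury.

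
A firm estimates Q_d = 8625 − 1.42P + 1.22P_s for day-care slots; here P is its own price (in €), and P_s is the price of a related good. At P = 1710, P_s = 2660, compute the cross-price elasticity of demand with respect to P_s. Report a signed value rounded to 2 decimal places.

0.34

At the given values, Q_d = 8625 − 1.42(1710) + 1.22(2660) = 9442.
∂Q_d/∂P_s = 1.22.
E = (1.22) × (2660/9442) = 0.3436…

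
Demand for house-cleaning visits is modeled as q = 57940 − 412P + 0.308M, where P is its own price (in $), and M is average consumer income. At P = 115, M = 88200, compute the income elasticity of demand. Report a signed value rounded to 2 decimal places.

0.72

At the given values, q = 57940 − 412(115) + 0.308(88200) = 37725.6.
∂q/∂M = 0.308.
E = (0.308) × (88200/37725.6) = 0.7200…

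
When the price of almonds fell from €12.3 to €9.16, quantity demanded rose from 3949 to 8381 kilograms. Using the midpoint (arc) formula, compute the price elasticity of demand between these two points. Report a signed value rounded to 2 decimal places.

%ΔQ = (8381 − 3949) / [(3949 + 8381)/2] = 4432/6165 = 0.718896…
%ΔP = (9.16 − 12.3) / [(12.3 + 9.16)/2] = -3.14/10.73 = -0.292637…
Arc Ed = %ΔQ / %ΔP = (4432/6165) / (-3.14/10.73) = -2.4566…

-2.46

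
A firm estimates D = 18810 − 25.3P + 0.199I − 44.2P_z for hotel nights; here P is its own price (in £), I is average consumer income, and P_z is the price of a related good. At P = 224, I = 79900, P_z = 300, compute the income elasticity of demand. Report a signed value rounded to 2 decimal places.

At the given values, D = 18810 − 25.3(224) + 0.199(79900) − 44.2(300) = 15782.9.
∂D/∂I = 0.199.
E = (0.199) × (79900/15782.9) = 1.0074…

1.01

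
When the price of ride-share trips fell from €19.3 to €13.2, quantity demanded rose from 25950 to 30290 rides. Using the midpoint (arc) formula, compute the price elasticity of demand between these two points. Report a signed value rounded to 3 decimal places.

%ΔQ = (30290 − 25950) / [(25950 + 30290)/2] = 4340/28120 = 0.154338…
%ΔP = (13.2 − 19.3) / [(19.3 + 13.2)/2] = -6.1/16.25 = -0.375384…
Arc Ed = %ΔQ / %ΔP = (4340/28120) / (-6.1/16.25) = -0.41114…

-0.411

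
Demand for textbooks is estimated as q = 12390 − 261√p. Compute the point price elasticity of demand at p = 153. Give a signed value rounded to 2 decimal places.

-0.18

dq/dp = −261/(2√p) = -10.5503. At p = 153, q = 9161.61.
Ed = (dq/dp)·(p/q) = (-10.5503) × (153/9161.61) = -0.1761…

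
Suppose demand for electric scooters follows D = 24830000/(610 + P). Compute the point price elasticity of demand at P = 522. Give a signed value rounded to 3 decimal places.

-0.461

dD/dP = −24830000/(610 + P)² = -19.3769. At P = 522, D = 21934.6.
Ed = (dD/dP)·(P/D) = (-19.3769) × (522/21934.6) = -0.46113…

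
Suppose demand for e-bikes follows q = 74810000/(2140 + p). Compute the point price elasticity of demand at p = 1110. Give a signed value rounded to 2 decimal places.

-0.34

dq/dp = −74810000/(2140 + p)² = -7.0826. At p = 1110, q = 23018.5.
Ed = (dq/dp)·(p/q) = (-7.0826) × (1110/23018.5) = -0.3415…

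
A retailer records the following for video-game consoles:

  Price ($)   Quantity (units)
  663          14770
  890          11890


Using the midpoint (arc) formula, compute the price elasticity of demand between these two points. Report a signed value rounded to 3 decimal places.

-0.739

%ΔQ = (11890 − 14770) / [(14770 + 11890)/2] = -2880/13330 = -0.216054…
%ΔP = (890 − 663) / [(663 + 890)/2] = 227/776.5 = 0.292337…
Arc Ed = %ΔQ / %ΔP = (-2880/13330) / (227/776.5) = -0.73905…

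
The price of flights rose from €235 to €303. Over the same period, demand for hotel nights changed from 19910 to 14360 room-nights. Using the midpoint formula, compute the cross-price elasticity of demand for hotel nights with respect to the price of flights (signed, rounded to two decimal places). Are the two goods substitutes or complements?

%ΔQ_{hotel nights} = (14360 − 19910)/avg = -5550/17135 = -0.323898…
%ΔP_{flights} = (303 − 235)/avg = 68/269 = 0.252788…
E_cross = (-5550/17135) / (68/269) = -1.2813…
E_cross < 0 ⇒ the goods are complements.

-1.28; complements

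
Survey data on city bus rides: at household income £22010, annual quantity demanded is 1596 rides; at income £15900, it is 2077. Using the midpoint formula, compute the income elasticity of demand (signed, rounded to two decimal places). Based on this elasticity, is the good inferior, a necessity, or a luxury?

%ΔQ = (2077 − 1596)/[( 1596 + 2077)/2] = 481/1836.5 = 0.261911…
%ΔIncome = (15900 − 22010)/[( 22010 + 15900)/2] = -6110/18955 = -0.322342…
E_income = (481/1836.5) / (-6110/18955) = -0.8125…
E_income < 0 ⇒ inferior good.

-0.81; inferior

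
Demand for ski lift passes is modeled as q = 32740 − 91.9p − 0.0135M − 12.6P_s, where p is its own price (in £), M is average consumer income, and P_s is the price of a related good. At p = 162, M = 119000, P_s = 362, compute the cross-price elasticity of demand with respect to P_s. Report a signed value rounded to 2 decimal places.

-0.39

At the given values, q = 32740 − 91.9(162) − 0.0135(119000) − 12.6(362) = 11684.5.
∂q/∂P_s = -12.6.
E = (-12.6) × (362/11684.5) = -0.3903…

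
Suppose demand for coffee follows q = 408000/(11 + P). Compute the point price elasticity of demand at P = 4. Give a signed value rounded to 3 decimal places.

dq/dP = −408000/(11 + P)² = -1813.33. At P = 4, q = 27200.
Ed = (dq/dP)·(P/q) = (-1813.33) × (4/27200) = -0.26666…

-0.267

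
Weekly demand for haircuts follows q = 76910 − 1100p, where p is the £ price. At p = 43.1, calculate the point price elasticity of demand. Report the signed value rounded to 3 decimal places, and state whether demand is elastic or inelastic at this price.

dq/dp = −1100. At p = 43.1, q = 76910 − 1100(43.1) = 29500.
Ed = (dq/dp)·(p/q) = −1100 × (43.1/29500) = -1.60711…
|Ed| = 1.607 > 1, so demand is elastic.

-1.607; elastic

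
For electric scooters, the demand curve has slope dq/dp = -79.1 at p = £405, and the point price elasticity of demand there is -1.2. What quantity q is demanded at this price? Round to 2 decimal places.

26696.25

Ed = (dq/dp)·(p/q) ⇒ q = (dq/dp)·p/Ed = (-79.1)·405/(-1.2) = 26696.25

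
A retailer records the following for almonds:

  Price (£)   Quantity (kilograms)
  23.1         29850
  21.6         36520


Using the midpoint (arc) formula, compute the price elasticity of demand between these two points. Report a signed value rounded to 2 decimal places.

%ΔQ = (36520 − 29850) / [(29850 + 36520)/2] = 6670/33185 = 0.200994…
%ΔP = (21.6 − 23.1) / [(23.1 + 21.6)/2] = -1.5/22.35 = -0.067114…
Arc Ed = %ΔQ / %ΔP = (6670/33185) / (-1.5/22.35) = -2.9948…

-2.99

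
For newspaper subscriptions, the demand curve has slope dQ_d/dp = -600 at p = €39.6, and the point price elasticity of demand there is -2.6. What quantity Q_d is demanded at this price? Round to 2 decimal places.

Ed = (dQ_d/dp)·(p/Q_d) ⇒ Q_d = (dQ_d/dp)·p/Ed = (-600)·39.6/(-2.6) = 9138.4615…

9138.46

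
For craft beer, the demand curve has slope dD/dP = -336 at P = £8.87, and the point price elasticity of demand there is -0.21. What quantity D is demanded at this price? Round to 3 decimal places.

Ed = (dD/dP)·(P/D) ⇒ D = (dD/dP)·P/Ed = (-336)·8.87/(-0.21) = 14192

14192.000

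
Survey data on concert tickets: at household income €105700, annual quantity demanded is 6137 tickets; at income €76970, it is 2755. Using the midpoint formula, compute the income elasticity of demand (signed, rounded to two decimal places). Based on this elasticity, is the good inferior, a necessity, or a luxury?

2.42; luxury

%ΔQ = (2755 − 6137)/[( 6137 + 2755)/2] = -3382/4446 = -0.760683…
%ΔIncome = (76970 − 105700)/[( 105700 + 76970)/2] = -28730/91335 = -0.314556…
E_income = (-3382/4446) / (-28730/91335) = 2.4182…
E_income > 1 ⇒ normal good, luxury.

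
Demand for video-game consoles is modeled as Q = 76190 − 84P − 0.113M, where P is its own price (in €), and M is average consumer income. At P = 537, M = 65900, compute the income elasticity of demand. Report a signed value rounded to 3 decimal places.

At the given values, Q = 76190 − 84(537) − 0.113(65900) = 23635.3.
∂Q/∂M = -0.113.
E = (-0.113) × (65900/23635.3) = -0.31506…

-0.315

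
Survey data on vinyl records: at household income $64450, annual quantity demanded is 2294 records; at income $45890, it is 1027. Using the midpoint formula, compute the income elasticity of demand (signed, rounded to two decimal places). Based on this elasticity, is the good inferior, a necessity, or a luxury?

%ΔQ = (1027 − 2294)/[( 2294 + 1027)/2] = -1267/1660.5 = -0.763023…
%ΔIncome = (45890 − 64450)/[( 64450 + 45890)/2] = -18560/55170 = -0.336414…
E_income = (-1267/1660.5) / (-18560/55170) = 2.2681…
E_income > 1 ⇒ normal good, luxury.

2.27; luxury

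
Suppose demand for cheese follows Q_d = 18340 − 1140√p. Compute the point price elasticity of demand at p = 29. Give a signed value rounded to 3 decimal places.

-0.252

dQ_d/dp = −1140/(2√p) = -105.846. At p = 29, Q_d = 12200.9.
Ed = (dQ_d/dp)·(p/Q_d) = (-105.846) × (29/12200.9) = -0.25158…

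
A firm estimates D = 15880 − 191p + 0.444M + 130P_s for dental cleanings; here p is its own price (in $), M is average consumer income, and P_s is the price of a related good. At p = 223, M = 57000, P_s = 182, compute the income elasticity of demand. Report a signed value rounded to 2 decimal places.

1.14

At the given values, D = 15880 − 191(223) + 0.444(57000) + 130(182) = 22255.
∂D/∂M = 0.444.
E = (0.444) × (57000/22255) = 1.1371…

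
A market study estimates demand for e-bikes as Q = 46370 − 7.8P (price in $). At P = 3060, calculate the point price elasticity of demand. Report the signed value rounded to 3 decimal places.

-1.061

dQ/dP = −7.8. At P = 3060, Q = 46370 − 7.8(3060) = 22502.
Ed = (dQ/dP)·(P/Q) = −7.8 × (3060/22502) = -1.06070…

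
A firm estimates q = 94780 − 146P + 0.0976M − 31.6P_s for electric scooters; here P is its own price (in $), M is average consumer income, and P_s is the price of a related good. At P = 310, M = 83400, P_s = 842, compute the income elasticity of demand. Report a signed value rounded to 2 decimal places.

0.26

At the given values, q = 94780 − 146(310) + 0.0976(83400) − 31.6(842) = 31052.64.
∂q/∂M = 0.0976.
E = (0.0976) × (83400/31052.64) = 0.2621…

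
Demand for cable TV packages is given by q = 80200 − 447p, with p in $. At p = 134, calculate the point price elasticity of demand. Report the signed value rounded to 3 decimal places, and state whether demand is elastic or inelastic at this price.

dq/dp = −447. At p = 134, q = 80200 − 447(134) = 20302.
Ed = (dq/dp)·(p/q) = −447 × (134/20302) = -2.95034…
|Ed| = 2.950 > 1, so demand is elastic.

-2.950; elastic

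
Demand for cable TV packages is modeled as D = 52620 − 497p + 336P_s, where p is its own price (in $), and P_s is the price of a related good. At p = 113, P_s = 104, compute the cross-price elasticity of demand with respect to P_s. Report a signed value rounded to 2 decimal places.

1.11

At the given values, D = 52620 − 497(113) + 336(104) = 31403.
∂D/∂P_s = 336.
E = (336) × (104/31403) = 1.1127…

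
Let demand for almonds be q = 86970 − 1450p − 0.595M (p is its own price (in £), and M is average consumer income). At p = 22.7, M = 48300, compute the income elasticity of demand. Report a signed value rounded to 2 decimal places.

-1.14

At the given values, q = 86970 − 1450(22.7) − 0.595(48300) = 25316.5.
∂q/∂M = -0.595.
E = (-0.595) × (48300/25316.5) = -1.1351…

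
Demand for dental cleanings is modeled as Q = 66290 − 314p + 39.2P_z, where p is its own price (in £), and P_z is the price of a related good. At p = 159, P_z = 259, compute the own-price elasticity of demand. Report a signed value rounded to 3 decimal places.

-1.883

At the given values, Q = 66290 − 314(159) + 39.2(259) = 26516.8.
∂Q/∂p = −314.
E = (-314) × (159/26516.8) = -1.88280…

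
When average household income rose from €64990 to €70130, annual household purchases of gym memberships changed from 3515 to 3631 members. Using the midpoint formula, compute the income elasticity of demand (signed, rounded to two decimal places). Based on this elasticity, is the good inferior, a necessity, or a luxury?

%ΔQ = (3631 − 3515)/[( 3515 + 3631)/2] = 116/3573 = 0.032465…
%ΔIncome = (70130 − 64990)/[( 64990 + 70130)/2] = 5140/67560 = 0.076080…
E_income = (116/3573) / (5140/67560) = 0.4267…
0 < E_income < 1 ⇒ normal good, necessity.

0.43; necessity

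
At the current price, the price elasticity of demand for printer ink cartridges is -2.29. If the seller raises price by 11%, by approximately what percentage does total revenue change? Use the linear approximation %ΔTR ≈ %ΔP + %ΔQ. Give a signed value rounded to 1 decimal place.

%ΔQ ≈ Ed × %ΔP = (-2.29) × (+11%) = -25.1900%
%ΔTR ≈ %ΔP + %ΔQ = (+11%) + (-25.1900%) = -14.1900%

-14.2%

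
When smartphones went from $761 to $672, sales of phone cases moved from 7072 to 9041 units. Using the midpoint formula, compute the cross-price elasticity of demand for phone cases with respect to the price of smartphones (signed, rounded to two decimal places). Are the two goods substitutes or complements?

-1.97; complements

%ΔQ_{phone cases} = (9041 − 7072)/avg = 1969/8056.5 = 0.244398…
%ΔP_{smartphones} = (672 − 761)/avg = -89/716.5 = -0.124214…
E_cross = (1969/8056.5) / (-89/716.5) = -1.9675…
E_cross < 0 ⇒ the goods are complements.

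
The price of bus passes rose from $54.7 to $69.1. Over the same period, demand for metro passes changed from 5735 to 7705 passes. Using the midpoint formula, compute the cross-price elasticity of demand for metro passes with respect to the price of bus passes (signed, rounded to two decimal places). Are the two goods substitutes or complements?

1.26; substitutes

%ΔQ_{metro passes} = (7705 − 5735)/avg = 1970/6720 = 0.293154…
%ΔP_{bus passes} = (69.1 − 54.7)/avg = 14.4/61.9 = 0.232633…
E_cross = (1970/6720) / (14.4/61.9) = 1.2601…
E_cross > 0 ⇒ the goods are substitutes.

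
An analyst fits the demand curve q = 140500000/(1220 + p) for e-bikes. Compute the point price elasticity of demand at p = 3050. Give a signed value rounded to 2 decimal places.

-0.71

dq/dp = −140500000/(1220 + p)² = -7.70585. At p = 3050, q = 32904.
Ed = (dq/dp)·(p/q) = (-7.70585) × (3050/32904) = -0.7142…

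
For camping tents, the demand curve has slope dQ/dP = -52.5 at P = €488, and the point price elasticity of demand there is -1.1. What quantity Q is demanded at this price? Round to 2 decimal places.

Ed = (dQ/dP)·(P/Q) ⇒ Q = (dQ/dP)·P/Ed = (-52.5)·488/(-1.1) = 23290.9090…

23290.91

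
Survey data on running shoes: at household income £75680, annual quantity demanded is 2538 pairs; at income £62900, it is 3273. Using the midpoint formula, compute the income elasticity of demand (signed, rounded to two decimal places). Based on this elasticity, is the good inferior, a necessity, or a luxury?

%ΔQ = (3273 − 2538)/[( 2538 + 3273)/2] = 735/2905.5 = 0.252968…
%ΔIncome = (62900 − 75680)/[( 75680 + 62900)/2] = -12780/69290 = -0.184442…
E_income = (735/2905.5) / (-12780/69290) = -1.3715…
E_income < 0 ⇒ inferior good.

-1.37; inferior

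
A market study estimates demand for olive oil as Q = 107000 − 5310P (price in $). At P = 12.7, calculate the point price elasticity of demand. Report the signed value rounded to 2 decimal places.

-1.70

dQ/dP = −5310. At P = 12.7, Q = 107000 − 5310(12.7) = 39563.
Ed = (dQ/dP)·(P/Q) = −5310 × (12.7/39563) = -1.7045…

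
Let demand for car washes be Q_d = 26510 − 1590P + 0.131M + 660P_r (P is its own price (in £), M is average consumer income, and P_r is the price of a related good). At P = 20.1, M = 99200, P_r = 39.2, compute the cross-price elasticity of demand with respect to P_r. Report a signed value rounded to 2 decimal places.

At the given values, Q_d = 26510 − 1590(20.1) + 0.131(99200) + 660(39.2) = 33418.2.
∂Q_d/∂P_r = 660.
E = (660) × (39.2/33418.2) = 0.7741…

0.77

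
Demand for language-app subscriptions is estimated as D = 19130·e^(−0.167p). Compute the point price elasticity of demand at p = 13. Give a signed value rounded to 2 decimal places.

-2.17

dD/dp = −0.167·D = -364.4. At p = 13, D = 2182.03.
Ed = (dD/dp)·(p/D) = (-364.4) × (13/2182.03) = -2.171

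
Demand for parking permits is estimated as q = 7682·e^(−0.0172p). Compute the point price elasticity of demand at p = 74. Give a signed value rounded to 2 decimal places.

dq/dp = −0.0172·q = -37.0026. At p = 74, q = 2151.32.
Ed = (dq/dp)·(p/q) = (-37.0026) × (74/2151.32) = -1.2728

-1.27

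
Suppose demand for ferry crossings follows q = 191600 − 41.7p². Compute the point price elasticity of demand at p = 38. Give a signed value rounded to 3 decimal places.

-0.917

dq/dp = −2·41.7·p = -3169.2. At p = 38, q = 131385.2.
Ed = (dq/dp)·(p/q) = (-3169.2) × (38/131385.2) = -0.91661…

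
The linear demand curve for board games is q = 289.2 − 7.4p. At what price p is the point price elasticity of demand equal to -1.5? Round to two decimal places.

23.45

Ed = −7.4p/(289.2 − 7.4p). Set this equal to -1.5:
7.4p = 1.5·(289.2 − 7.4p) ⇒ 7.4p(1 + 1.5) = 1.5·289.2
p = 1.5·289.2 / (7.4·2.5) = 23.4486…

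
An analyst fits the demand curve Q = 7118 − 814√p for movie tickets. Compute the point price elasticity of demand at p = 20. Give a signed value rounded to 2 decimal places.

dQ/dp = −814/(2√p) = -91.008. At p = 20, Q = 3477.68.
Ed = (dQ/dp)·(p/Q) = (-91.008) × (20/3477.68) = -0.5233…

-0.52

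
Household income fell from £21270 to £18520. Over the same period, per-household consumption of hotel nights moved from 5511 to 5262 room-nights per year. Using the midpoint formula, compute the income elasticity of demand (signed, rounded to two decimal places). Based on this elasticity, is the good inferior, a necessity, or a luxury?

%ΔQ = (5262 − 5511)/[( 5511 + 5262)/2] = -249/5386.5 = -0.046226…
%ΔIncome = (18520 − 21270)/[( 21270 + 18520)/2] = -2750/19895 = -0.138225…
E_income = (-249/5386.5) / (-2750/19895) = 0.3344…
0 < E_income < 1 ⇒ normal good, necessity.

0.33; necessity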